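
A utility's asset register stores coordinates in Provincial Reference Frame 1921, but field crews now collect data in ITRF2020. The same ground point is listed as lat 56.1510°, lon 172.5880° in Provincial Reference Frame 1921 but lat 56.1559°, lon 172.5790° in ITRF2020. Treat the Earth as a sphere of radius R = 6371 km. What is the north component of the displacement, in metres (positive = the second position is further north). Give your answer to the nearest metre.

ΔN = 545 m

Δφ = 56.1559° − 56.1510° = +0.0049°; Δλ = 172.5790° − 172.5880° = -0.0090°.
1° along a meridian = πR/180 = 111195 m.
ΔN = Δφ × 111195 = 544.9 m; ΔE = Δλ × 111195 × cos(56.1510°) = -0.0090 × 111195 × 0.557006 = -557.4 m.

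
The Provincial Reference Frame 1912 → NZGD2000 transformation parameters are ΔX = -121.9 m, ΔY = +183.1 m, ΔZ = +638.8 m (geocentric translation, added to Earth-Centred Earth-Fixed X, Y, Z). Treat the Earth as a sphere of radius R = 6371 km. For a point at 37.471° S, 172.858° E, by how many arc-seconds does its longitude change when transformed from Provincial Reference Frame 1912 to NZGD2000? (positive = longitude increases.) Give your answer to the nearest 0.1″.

sin φ = -0.608360, cos φ = 0.793661, sin λ = 0.124329, cos λ = -0.992241.
East component: ΔE = −sin λ·ΔX + cos λ·ΔY = −(0.124329)(-121.9) + (-0.992241)(183.1) = -166.52 m.
1° of latitude spans πR/180 = 111195 m; at latitude φ, 1° of longitude spans that × cos φ = 88251.1 m, so Δλ = -166.52 / 88251.1 × 3600 = -6.793″.

Δλ = -6.8″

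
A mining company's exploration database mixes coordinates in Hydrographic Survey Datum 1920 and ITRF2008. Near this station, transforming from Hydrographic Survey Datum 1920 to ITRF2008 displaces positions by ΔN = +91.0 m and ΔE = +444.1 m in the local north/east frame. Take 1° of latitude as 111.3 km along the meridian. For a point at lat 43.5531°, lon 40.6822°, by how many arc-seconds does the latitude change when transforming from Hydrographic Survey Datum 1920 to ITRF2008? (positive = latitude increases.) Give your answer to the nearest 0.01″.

Δφ = 2.94″

1° of latitude = 111.3 km, so Δφ = 91.0 / 111300 = 0.0008176° = 2.943″.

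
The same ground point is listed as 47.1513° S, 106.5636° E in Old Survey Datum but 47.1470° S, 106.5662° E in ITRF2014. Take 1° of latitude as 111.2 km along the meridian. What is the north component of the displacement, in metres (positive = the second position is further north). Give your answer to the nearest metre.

ΔN = 478 m

Δφ = -47.1470° − -47.1513° = +0.0043°; Δλ = 106.5662° − 106.5636° = +0.0026°.
ΔN = Δφ × 111200 = 478.2 m; ΔE = Δλ × 111200 × cos(-47.1513°) = +0.0026 × 111200 × 0.680065 = 196.6 m.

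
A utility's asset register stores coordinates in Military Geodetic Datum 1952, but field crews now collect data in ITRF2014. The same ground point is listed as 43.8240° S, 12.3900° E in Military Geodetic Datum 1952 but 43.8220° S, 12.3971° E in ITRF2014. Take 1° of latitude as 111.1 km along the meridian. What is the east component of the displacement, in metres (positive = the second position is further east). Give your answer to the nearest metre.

Δφ = -43.8220° − -43.8240° = +0.0020°; Δλ = 12.3971° − 12.3900° = +0.0071°.
ΔN = Δφ × 111100 = 222.2 m; ΔE = Δλ × 111100 × cos(-43.8240°) = +0.0071 × 111100 × 0.721470 = 569.1 m.

ΔE = 569 m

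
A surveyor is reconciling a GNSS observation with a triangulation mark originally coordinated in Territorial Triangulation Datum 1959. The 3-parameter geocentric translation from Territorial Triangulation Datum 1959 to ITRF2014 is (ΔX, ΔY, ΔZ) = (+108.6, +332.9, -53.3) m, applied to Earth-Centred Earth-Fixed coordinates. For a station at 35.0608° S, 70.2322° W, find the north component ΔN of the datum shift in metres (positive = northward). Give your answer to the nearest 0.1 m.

At φ = -35.0608°, λ = -70.2322°: sin φ = -0.574445, cos φ = 0.818543, sin λ = -0.941071, cos λ = 0.338209.
ΔN = −sin φ cos λ·ΔX − sin φ sin λ·ΔY + cos φ·ΔZ = −(-0.574445)(0.338209)(108.6) − (-0.574445)(-0.941071)(332.9) + (0.818543)(-53.3) = -202.49 m.

ΔN = -202.5 m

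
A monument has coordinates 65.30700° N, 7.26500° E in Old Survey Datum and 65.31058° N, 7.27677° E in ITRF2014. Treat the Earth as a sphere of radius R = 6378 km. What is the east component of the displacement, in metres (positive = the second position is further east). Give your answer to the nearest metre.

ΔE = 547 m

Δφ = 65.31058° − 65.30700° = +0.00358°; Δλ = 7.27677° − 7.26500° = +0.01177°.
1° along a meridian = πR/180 = 111317 m.
ΔN = Δφ × 111317 = 398.5 m; ΔE = Δλ × 111317 × cos(65.30700°) = +0.01177 × 111317 × 0.417756 = 547.3 m.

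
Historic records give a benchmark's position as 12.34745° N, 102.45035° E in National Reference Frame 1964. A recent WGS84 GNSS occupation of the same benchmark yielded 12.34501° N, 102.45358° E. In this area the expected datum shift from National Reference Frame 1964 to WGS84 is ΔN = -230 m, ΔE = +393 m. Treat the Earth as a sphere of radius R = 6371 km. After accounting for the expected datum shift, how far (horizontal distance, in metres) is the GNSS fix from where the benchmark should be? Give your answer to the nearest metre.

59 m

Observed coordinate differences: Δφ = -0.00244°, Δλ = +0.00323°.
Converting to metres (1° lat = 111195 m, cos φ = 0.976869): observed ΔN = -271.3 m, observed ΔE = 350.9 m.
Subtracting the expected shift leaves a residual of -271.3 − (-230) = -41.3 m north and 350.9 − (393) = -42.1 m east.
Residual distance = √((-41.3)² + (-42.1)²) = 59.0 m.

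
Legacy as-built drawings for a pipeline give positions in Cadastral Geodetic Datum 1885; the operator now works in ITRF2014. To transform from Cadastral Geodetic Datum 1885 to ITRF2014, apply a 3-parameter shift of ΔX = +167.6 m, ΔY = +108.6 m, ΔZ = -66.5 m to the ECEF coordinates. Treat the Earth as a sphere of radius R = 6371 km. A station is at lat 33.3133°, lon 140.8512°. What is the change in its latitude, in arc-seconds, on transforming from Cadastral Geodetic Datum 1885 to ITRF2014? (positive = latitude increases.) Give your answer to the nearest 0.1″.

Δφ = -0.7″

sin φ = 0.549217, cos φ = 0.835680, sin λ = 0.631337, cos λ = -0.775509.
North component: ΔN = −sin φ cos λ·ΔX − sin φ sin λ·ΔY + cos φ·ΔZ = −(0.549217)(-0.775509)(167.6) − (0.549217)(0.631337)(108.6) + (0.835680)(-66.5) = -21.84 m.
1° of latitude spans πR/180 = 111195 m, so Δφ = -21.84 / 111195 × 3600 = -0.707″.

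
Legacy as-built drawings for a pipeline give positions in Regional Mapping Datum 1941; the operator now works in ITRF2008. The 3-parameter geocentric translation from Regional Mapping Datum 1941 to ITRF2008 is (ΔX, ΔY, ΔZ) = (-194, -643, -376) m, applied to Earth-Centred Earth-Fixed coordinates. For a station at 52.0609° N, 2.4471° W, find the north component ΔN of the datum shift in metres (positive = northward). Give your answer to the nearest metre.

At φ = 52.0609°, λ = -2.4471°: sin φ = 0.788665, cos φ = 0.614824, sin λ = -0.042697, cos λ = 0.999088.
ΔN = −sin φ cos λ·ΔX − sin φ sin λ·ΔY + cos φ·ΔZ = −(0.788665)(0.999088)(-194) − (0.788665)(-0.042697)(-643) + (0.614824)(-376) = -99.96 m.

ΔN = -100 m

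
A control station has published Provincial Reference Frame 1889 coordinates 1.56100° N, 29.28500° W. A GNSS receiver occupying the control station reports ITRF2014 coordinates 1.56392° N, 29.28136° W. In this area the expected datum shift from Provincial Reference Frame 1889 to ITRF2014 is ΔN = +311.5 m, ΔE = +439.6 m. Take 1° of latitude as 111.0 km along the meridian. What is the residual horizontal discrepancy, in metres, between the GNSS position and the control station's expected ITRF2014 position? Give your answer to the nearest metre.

Observed coordinate differences: Δφ = +0.00292°, Δλ = +0.00364°.
Converting to metres (1° lat = 111000 m, cos φ = 0.999629): observed ΔN = 324.1 m, observed ΔE = 403.9 m.
Subtracting the expected shift leaves a residual of 324.1 − (311.5) = 12.6 m north and 403.9 − (439.6) = -35.7 m east.
Residual distance = √(12.6² + (-35.7)²) = 37.9 m.

38 m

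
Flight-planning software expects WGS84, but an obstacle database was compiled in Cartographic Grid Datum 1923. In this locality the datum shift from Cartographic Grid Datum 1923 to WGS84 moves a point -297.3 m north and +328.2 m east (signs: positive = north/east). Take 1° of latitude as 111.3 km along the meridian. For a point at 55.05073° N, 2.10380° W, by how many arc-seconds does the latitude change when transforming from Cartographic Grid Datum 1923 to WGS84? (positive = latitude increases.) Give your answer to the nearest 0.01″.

1° of latitude = 111.3 km, so Δφ = -297.3 / 111300 = -0.0026712° = -9.616″.

Δφ = -9.62″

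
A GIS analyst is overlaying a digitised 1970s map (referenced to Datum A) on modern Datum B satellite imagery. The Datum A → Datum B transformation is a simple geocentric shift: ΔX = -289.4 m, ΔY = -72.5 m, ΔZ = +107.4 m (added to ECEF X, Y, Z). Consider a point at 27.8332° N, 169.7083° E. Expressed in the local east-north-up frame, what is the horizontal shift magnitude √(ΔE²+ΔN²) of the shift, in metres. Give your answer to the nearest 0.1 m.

The local east axis at (φ, λ) is (−sin λ, cos λ, 0), so ΔE = −sin(169.7083°)·(-289.4) + cos(169.7083°)·(-72.5) = 123.04 m.
The local north axis is (−sin φ cos λ, −sin φ sin λ, cos φ), giving ΔN = -132.947 + 6.048 + 94.975 = -31.92 m.
Horizontal magnitude = √(ΔE² + ΔN²) = √(123.04² + (-31.92)²) = 127.11 m.

127.1 m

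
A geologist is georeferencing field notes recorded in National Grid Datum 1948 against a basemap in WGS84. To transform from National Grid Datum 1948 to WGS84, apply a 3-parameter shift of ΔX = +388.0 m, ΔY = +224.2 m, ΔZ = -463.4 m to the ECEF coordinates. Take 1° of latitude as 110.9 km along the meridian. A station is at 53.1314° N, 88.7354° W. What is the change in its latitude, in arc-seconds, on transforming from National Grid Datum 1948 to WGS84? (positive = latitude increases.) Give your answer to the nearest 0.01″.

Δφ = -3.43″

sin φ = 0.800014, cos φ = 0.599982, sin λ = -0.999756, cos λ = 0.022070.
North component: ΔN = −sin φ cos λ·ΔX − sin φ sin λ·ΔY + cos φ·ΔZ = −(0.800014)(0.022070)(388.0) − (0.800014)(-0.999756)(224.2) + (0.599982)(-463.4) = -105.56 m.
1° of latitude spans 110900 m, so Δφ = -105.56 / 110900 × 3600 = -3.427″.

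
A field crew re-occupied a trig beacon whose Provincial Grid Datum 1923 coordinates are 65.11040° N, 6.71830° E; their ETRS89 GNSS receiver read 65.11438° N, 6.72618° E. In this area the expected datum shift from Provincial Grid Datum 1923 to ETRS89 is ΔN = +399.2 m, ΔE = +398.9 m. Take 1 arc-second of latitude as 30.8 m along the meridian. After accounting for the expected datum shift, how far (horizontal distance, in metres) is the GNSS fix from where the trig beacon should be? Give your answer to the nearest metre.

Observed coordinate differences: Δφ = +0.00398°, Δλ = +0.00788°.
Converting to metres (1° lat = 110880 m, cos φ = 0.420871): observed ΔN = 441.3 m, observed ΔE = 367.7 m.
Subtracting the expected shift leaves a residual of 441.3 − (399.2) = 42.1 m north and 367.7 − (398.9) = -31.2 m east.
Residual distance = √(42.1² + (-31.2)²) = 52.4 m.

52 m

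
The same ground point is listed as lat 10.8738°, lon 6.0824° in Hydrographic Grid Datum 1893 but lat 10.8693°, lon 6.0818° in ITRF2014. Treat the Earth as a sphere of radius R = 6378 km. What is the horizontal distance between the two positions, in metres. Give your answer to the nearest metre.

505 m

Δφ = 10.8693° − 10.8738° = -0.0045°; Δλ = 6.0818° − 6.0824° = -0.0006°.
1° along a meridian = πR/180 = 111317 m.
ΔN = Δφ × 111317 = -500.9 m; ΔE = Δλ × 111317 × cos(10.8738°) = -0.0006 × 111317 × 0.982045 = -65.6 m.
Distance = √(ΔE² + ΔN²) = √((-65.6)² + (-500.9)²) = 505.2 m.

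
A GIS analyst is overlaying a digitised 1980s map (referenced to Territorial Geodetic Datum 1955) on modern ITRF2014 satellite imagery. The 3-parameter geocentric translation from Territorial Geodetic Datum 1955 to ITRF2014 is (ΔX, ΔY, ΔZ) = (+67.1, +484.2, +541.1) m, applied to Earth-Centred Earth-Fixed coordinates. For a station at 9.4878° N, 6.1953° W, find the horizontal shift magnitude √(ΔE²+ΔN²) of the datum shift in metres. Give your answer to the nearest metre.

At φ = 9.4878°, λ = -6.1953°: sin φ = 0.164838, cos φ = 0.986321, sin λ = -0.107918, cos λ = 0.994160.
ΔE = −sin λ·ΔX + cos λ·ΔY = −(-0.107918)·(67.1) + (0.994160)·(484.2) = 488.61 m.
ΔN = −sin φ cos λ·ΔX − sin φ sin λ·ΔY + cos φ·ΔZ = −(0.164838)(0.994160)(67.1) − (0.164838)(-0.107918)(484.2) + (0.986321)(541.1) = 531.32 m.
Horizontal magnitude = √(ΔE² + ΔN²) = √(488.61² + 531.32²) = 721.83 m.

722 m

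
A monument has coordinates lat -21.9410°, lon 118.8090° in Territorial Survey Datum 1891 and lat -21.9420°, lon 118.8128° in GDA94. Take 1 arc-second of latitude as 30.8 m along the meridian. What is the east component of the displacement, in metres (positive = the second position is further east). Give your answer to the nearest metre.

ΔE = 391 m

Δφ = -21.9420° − -21.9410° = -0.0010°; Δλ = 118.8128° − 118.8090° = +0.0038°.
1° of latitude = 3600 × 30.80 = 110880 m.
ΔN = Δφ × 110880 = -110.9 m; ΔE = Δλ × 110880 × cos(-21.9410°) = +0.0038 × 110880 × 0.927569 = 390.8 m.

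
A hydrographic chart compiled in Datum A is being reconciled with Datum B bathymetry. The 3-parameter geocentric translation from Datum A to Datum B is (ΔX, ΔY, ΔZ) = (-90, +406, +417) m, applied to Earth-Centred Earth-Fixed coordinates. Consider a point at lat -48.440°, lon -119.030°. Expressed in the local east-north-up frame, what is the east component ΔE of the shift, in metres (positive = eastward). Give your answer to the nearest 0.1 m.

ΔE = -275.7 m

At φ = -48.440°, λ = -119.030°: sin φ = -0.748261, cos φ = 0.663404, sin λ = -0.874366, cos λ = -0.485268.
ΔE = −sin λ·ΔX + cos λ·ΔY = −(-0.874366)·(-90) + (-0.485268)·(406) = -275.71 m.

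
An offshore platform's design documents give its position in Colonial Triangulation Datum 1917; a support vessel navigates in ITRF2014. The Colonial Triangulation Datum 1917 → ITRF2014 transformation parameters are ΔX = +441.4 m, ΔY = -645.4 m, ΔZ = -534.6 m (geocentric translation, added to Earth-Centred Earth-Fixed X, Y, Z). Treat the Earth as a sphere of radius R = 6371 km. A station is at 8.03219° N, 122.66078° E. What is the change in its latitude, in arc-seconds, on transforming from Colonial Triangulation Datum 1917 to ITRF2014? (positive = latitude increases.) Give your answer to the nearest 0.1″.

Δφ = -13.6″

sin φ = 0.139729, cos φ = 0.990190, sin λ = 0.841880, cos λ = -0.539664.
North component: ΔN = −sin φ cos λ·ΔX − sin φ sin λ·ΔY + cos φ·ΔZ = −(0.139729)(-0.539664)(441.4) − (0.139729)(0.841880)(-645.4) + (0.990190)(-534.6) = -420.15 m.
1° of latitude spans πR/180 = 111195 m, so Δφ = -420.15 / 111195 × 3600 = -13.603″.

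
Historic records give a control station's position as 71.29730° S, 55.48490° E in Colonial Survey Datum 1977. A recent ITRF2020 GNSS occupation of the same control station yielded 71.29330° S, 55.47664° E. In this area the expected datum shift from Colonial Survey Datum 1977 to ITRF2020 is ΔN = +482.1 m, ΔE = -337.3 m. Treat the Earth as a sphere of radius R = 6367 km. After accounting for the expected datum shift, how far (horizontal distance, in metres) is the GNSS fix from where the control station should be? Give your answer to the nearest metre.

57 m

Observed coordinate differences: Δφ = +0.00400°, Δλ = -0.00826°.
Converting to metres (1° lat = 111125 m, cos φ = 0.320658): observed ΔN = 444.5 m, observed ΔE = -294.3 m.
Subtracting the expected shift leaves a residual of 444.5 − (482.1) = -37.6 m north and -294.3 − (-337.3) = 43.0 m east.
Residual distance = √((-37.6)² + 43.0²) = 57.1 m.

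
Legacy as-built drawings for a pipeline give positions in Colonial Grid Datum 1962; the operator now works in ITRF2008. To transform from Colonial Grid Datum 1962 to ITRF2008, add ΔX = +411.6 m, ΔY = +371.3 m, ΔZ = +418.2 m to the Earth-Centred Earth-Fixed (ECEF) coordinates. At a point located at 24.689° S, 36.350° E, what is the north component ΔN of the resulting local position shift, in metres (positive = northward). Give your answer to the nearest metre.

ΔN = 610 m

The local north axis is (−sin φ cos λ, −sin φ sin λ, cos φ), giving ΔN = 138.468 + 91.924 + 379.972 = 610.36 m.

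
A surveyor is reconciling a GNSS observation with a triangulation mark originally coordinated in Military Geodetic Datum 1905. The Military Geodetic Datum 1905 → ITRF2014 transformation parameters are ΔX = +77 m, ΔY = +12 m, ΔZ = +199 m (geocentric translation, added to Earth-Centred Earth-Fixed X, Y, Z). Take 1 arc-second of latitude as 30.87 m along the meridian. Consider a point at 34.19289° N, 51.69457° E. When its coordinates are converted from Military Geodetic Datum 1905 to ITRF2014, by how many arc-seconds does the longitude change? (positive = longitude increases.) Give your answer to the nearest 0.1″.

Δλ = -2.1″

sin φ = 0.561981, cos φ = 0.827150, sin λ = 0.784718, cos λ = 0.619853.
East component: ΔE = −sin λ·ΔX + cos λ·ΔY = −(0.784718)(77) + (0.619853)(12) = -52.99 m.
1° of latitude spans 3600 × 30.87 = 111132 m; at latitude φ, 1° of longitude spans that × cos φ = 91922.9 m, so Δλ = -52.99 / 91922.9 × 3600 = -2.075″.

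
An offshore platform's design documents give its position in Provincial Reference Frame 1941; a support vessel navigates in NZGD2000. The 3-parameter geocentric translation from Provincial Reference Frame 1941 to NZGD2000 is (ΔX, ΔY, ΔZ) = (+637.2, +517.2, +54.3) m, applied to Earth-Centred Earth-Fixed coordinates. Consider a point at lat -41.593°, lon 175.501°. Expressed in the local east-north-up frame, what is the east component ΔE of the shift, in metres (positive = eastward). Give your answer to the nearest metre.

The local east axis at (φ, λ) is (−sin λ, cos λ, 0), so ΔE = −sin(175.501°)·637.2 + cos(175.501°)·517.2 = -565.59 m.

ΔE = -566 m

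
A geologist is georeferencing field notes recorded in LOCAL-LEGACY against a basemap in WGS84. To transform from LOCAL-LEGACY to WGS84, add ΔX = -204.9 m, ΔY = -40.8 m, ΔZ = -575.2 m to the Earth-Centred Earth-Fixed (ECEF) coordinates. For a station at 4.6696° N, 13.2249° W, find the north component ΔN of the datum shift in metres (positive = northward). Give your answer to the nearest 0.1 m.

ΔN = -557.8 m

At φ = 4.6696°, λ = -13.2249°: sin φ = 0.081410, cos φ = 0.996681, sin λ = -0.228774, cos λ = 0.973480.
ΔN = −sin φ cos λ·ΔX − sin φ sin λ·ΔY + cos φ·ΔZ = −(0.081410)(0.973480)(-204.9) − (0.081410)(-0.228774)(-40.8) + (0.996681)(-575.2) = -557.81 m.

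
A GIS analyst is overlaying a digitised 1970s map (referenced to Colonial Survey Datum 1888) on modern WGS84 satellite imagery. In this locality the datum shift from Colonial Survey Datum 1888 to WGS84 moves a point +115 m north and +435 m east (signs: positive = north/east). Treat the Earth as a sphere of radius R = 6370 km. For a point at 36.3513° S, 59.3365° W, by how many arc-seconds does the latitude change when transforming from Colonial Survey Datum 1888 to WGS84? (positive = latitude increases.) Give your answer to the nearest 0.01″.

Δφ = 3.72″

On a sphere of radius R, 1 rad of latitude = R, so Δφ = ΔN / R = 115.0 / 6370000 = 1.8053e-05 rad = 3.724″.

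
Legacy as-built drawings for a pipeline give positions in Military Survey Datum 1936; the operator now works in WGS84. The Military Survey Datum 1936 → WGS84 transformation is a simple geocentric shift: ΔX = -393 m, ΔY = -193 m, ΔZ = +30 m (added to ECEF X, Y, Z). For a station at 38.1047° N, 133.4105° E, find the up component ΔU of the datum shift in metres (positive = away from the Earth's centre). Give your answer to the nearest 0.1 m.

The local up (radial) axis is (cos φ cos λ, cos φ sin λ, sin φ), giving ΔU = 212.520 − 110.325 + 18.513 = 120.71 m.

ΔU = 120.7 m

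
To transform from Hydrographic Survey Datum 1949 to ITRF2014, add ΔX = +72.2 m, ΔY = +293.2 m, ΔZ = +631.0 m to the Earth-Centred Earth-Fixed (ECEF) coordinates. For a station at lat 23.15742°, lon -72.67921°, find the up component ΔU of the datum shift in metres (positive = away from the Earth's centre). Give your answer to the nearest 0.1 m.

ΔU = 10.6 m

At φ = 23.15742°, λ = -72.67921°: sin φ = 0.393259, cos φ = 0.919428, sin λ = -0.954653, cos λ = 0.297721.
ΔU = cos φ cos λ·ΔX + cos φ sin λ·ΔY + sin φ·ΔZ = (0.919428)(0.297721)(72.2) + (0.919428)(-0.954653)(293.2) + (0.393259)(631.0) = 10.56 m.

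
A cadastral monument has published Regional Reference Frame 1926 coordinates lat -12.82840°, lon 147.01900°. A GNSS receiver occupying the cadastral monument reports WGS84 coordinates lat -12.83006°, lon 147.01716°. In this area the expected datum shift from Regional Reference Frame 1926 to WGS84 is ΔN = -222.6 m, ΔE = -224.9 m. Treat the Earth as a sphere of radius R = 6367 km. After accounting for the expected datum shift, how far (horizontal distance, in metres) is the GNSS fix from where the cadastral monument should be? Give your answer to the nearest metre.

Observed coordinate differences: Δφ = -0.00166°, Δλ = -0.00184°.
Converting to metres (1° lat = 111125 m, cos φ = 0.975039): observed ΔN = -184.5 m, observed ΔE = -199.4 m.
Subtracting the expected shift leaves a residual of -184.5 − (-222.6) = 38.1 m north and -199.4 − (-224.9) = 25.5 m east.
Residual distance = √(38.1² + 25.5²) = 45.9 m.

46 m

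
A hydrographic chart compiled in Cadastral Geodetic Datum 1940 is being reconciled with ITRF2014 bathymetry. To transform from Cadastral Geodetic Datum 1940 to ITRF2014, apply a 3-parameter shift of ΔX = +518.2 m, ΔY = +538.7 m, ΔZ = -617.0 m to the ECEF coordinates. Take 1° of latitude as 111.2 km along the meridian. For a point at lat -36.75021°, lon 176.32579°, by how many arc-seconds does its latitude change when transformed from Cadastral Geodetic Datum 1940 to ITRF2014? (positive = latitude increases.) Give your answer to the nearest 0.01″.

Δφ = -25.35″

sin φ = -0.598328, cos φ = 0.801252, sin λ = 0.064083, cos λ = -0.997945.
North component: ΔN = −sin φ cos λ·ΔX − sin φ sin λ·ΔY + cos φ·ΔZ = −(-0.598328)(-0.997945)(518.2) − (-0.598328)(0.064083)(538.7) + (0.801252)(-617.0) = -783.13 m.
1° of latitude spans 111200 m, so Δφ = -783.13 / 111200 × 3600 = -25.353″.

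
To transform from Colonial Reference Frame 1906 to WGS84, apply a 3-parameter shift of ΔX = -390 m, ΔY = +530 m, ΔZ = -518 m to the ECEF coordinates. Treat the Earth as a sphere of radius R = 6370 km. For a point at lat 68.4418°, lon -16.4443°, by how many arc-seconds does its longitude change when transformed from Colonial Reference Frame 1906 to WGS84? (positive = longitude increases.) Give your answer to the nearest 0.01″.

Δλ = 35.07″

sin φ = 0.930045, cos φ = 0.367446, sin λ = -0.283083, cos λ = 0.959095.
East component: ΔE = −sin λ·ΔX + cos λ·ΔY = −(-0.283083)(-390) + (0.959095)(530) = 397.92 m.
1° of latitude spans πR/180 = 111177 m; at latitude φ, 1° of longitude spans that × cos φ = 40851.7 m, so Δλ = 397.92 / 40851.7 × 3600 = 35.066″.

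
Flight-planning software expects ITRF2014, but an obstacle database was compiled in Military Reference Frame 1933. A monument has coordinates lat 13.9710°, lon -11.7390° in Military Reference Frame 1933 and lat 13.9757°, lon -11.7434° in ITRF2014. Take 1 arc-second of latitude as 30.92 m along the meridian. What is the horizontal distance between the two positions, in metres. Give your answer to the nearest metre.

Δφ = 13.9757° − 13.9710° = +0.0047°; Δλ = -11.7434° − -11.7390° = -0.0044°.
1° of latitude = 3600 × 30.92 = 111312 m.
ΔN = Δφ × 111312 = 523.2 m; ΔE = Δλ × 111312 × cos(13.9710°) = -0.0044 × 111312 × 0.970418 = -475.3 m.
Distance = √(ΔE² + ΔN²) = √((-475.3)² + 523.2²) = 706.8 m.

707 m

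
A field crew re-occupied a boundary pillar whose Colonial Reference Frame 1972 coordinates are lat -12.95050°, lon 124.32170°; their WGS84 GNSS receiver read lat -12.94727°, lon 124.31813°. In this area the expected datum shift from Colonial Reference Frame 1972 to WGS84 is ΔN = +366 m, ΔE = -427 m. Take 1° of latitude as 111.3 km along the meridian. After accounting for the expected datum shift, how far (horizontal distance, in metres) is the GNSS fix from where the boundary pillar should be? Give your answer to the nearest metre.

Observed coordinate differences: Δφ = +0.00323°, Δλ = -0.00357°.
Converting to metres (1° lat = 111300 m, cos φ = 0.974564): observed ΔN = 359.5 m, observed ΔE = -387.2 m.
Subtracting the expected shift leaves a residual of 359.5 − (366) = -6.5 m north and -387.2 − (-427) = 39.8 m east.
Residual distance = √((-6.5)² + 39.8²) = 40.3 m.

40 m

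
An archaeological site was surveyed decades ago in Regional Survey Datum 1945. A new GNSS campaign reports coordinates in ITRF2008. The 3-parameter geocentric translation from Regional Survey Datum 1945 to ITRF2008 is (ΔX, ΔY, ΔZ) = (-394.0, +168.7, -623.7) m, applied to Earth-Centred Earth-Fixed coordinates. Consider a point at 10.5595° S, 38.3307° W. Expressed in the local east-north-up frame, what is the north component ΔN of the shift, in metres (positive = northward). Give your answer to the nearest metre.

At φ = -10.5595°, λ = -38.3307°: sin φ = -0.183257, cos φ = 0.983065, sin λ = -0.620199, cos λ = 0.784444.
ΔN = −sin φ cos λ·ΔX − sin φ sin λ·ΔY + cos φ·ΔZ = −(-0.183257)(0.784444)(-394.0) − (-0.183257)(-0.620199)(168.7) + (0.983065)(-623.7) = -688.95 m.

ΔN = -689 m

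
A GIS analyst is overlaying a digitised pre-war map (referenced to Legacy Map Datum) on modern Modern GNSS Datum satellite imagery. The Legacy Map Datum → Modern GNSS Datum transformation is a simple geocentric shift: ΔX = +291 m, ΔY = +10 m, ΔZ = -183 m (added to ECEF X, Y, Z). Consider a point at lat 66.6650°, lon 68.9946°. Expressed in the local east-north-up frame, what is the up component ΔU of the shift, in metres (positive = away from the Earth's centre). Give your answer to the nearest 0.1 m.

ΔU = -123.0 m

At φ = 66.6650°, λ = 68.9946°: sin φ = 0.918205, cos φ = 0.396106, sin λ = 0.933547, cos λ = 0.358456.
ΔU = cos φ cos λ·ΔX + cos φ sin λ·ΔY + sin φ·ΔZ = (0.396106)(0.358456)(291) + (0.396106)(0.933547)(10) + (0.918205)(-183) = -123.02 m.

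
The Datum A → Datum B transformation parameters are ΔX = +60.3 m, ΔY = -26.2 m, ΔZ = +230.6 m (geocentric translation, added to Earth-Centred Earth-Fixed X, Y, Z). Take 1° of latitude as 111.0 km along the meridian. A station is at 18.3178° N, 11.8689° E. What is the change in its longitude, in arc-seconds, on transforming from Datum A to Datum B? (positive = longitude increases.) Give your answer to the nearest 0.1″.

sin φ = 0.314287, cos φ = 0.949328, sin λ = 0.205673, cos λ = 0.978621.
East component: ΔE = −sin λ·ΔX + cos λ·ΔY = −(0.205673)(60.3) + (0.978621)(-26.2) = -38.04 m.
1° of latitude spans 111000 m; at latitude φ, 1° of longitude spans that × cos φ = 105375.4 m, so Δλ = -38.04 / 105375.4 × 3600 = -1.300″.

Δλ = -1.3″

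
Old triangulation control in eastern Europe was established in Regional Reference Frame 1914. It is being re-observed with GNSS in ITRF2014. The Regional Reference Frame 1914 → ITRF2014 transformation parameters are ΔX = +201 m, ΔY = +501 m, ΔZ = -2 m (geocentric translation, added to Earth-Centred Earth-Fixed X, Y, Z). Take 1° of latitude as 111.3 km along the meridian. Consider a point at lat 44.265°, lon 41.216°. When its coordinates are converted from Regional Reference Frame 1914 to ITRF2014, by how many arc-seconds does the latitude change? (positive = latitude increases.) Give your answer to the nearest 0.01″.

Δφ = -10.91″

sin φ = 0.697978, cos φ = 0.716119, sin λ = 0.658900, cos λ = 0.752231.
North component: ΔN = −sin φ cos λ·ΔX − sin φ sin λ·ΔY + cos φ·ΔZ = −(0.697978)(0.752231)(201) − (0.697978)(0.658900)(501) + (0.716119)(-2) = -337.37 m.
1° of latitude spans 111300 m, so Δφ = -337.37 / 111300 × 3600 = -10.912″.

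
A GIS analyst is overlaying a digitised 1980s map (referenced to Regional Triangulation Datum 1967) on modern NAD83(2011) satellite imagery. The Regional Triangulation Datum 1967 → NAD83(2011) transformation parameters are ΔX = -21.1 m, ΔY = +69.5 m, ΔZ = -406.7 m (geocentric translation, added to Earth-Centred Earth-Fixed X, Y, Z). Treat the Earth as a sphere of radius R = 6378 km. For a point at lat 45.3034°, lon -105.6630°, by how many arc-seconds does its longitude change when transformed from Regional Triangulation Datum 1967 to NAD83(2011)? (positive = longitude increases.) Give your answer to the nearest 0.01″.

Δλ = -1.80″

sin φ = 0.710841, cos φ = 0.703353, sin λ = -0.962866, cos λ = -0.269979.
East component: ΔE = −sin λ·ΔX + cos λ·ΔY = −(-0.962866)(-21.1) + (-0.269979)(69.5) = -39.08 m.
1° of latitude spans πR/180 = 111317 m; at latitude φ, 1° of longitude spans that × cos φ = 78295.2 m, so Δλ = -39.08 / 78295.2 × 3600 = -1.797″.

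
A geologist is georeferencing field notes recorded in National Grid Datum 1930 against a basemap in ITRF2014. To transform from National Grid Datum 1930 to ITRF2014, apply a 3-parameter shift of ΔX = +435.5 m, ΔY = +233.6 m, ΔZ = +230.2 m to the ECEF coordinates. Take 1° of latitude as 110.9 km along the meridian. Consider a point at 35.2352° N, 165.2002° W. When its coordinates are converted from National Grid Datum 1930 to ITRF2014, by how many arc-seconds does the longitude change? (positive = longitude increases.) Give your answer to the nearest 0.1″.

Δλ = -4.6″

sin φ = 0.576934, cos φ = 0.816791, sin λ = -0.255442, cos λ = -0.966824.
East component: ΔE = −sin λ·ΔX + cos λ·ΔY = −(-0.255442)(435.5) + (-0.966824)(233.6) = -114.60 m.
1° of latitude spans 110900 m; at latitude φ, 1° of longitude spans that × cos φ = 90582.1 m, so Δλ = -114.60 / 90582.1 × 3600 = -4.555″.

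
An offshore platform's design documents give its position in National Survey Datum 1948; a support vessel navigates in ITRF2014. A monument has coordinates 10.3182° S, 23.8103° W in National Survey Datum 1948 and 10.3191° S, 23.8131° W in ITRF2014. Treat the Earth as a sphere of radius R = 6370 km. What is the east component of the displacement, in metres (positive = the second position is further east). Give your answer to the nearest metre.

Δφ = -10.3191° − -10.3182° = -0.0009°; Δλ = -23.8131° − -23.8103° = -0.0028°.
1° along a meridian = πR/180 = 111177 m.
ΔN = Δφ × 111177 = -100.1 m; ΔE = Δλ × 111177 × cos(-10.3182°) = -0.0028 × 111177 × 0.983828 = -306.3 m.

ΔE = -306 m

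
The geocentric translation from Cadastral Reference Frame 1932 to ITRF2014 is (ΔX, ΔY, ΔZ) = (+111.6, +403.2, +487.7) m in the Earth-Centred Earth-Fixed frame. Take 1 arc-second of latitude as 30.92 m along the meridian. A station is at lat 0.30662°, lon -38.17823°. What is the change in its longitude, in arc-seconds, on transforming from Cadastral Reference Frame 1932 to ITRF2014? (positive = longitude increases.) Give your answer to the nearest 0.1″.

Δλ = 12.5″

sin φ = 0.005352, cos φ = 0.999986, sin λ = -0.618110, cos λ = 0.786092.
East component: ΔE = −sin λ·ΔX + cos λ·ΔY = −(-0.618110)(111.6) + (0.786092)(403.2) = 385.93 m.
1° of latitude spans 3600 × 30.92 = 111312 m; at latitude φ, 1° of longitude spans that × cos φ = 111310.4 m, so Δλ = 385.93 / 111310.4 × 3600 = 12.482″.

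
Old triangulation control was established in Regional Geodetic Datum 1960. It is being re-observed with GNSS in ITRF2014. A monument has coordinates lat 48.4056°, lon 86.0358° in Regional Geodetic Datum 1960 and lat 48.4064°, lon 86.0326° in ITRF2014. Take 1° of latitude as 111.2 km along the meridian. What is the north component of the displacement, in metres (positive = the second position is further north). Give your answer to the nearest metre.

Δφ = 48.4064° − 48.4056° = +0.0008°; Δλ = 86.0326° − 86.0358° = -0.0032°.
ΔN = Δφ × 111200 = 89.0 m; ΔE = Δλ × 111200 × cos(48.4056°) = -0.0032 × 111200 × 0.663853 = -236.2 m.

ΔN = 89 m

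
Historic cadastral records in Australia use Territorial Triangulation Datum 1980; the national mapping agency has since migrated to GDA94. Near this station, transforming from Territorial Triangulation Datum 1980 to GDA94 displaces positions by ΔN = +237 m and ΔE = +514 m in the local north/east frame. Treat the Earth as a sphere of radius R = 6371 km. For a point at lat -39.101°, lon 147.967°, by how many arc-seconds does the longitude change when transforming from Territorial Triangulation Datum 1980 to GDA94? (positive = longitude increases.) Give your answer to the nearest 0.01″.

Δλ = 21.44″

At latitude -39.101°, cos φ = 0.776035.
One radian of longitude at latitude φ spans R cos φ, so Δλ = ΔE / (R cos φ) = 514.0 / (6371000 × 0.776035) = 1.0396e-04 rad = 21.444″.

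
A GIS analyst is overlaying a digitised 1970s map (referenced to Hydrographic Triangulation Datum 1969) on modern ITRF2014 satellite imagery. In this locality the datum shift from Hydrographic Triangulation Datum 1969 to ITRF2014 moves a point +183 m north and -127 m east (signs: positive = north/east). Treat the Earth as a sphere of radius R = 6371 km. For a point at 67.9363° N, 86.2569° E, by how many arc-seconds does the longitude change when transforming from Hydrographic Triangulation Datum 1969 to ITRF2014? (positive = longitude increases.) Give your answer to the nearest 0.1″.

At latitude 67.9363°, cos φ = 0.375637.
One radian of longitude at latitude φ spans R cos φ, so Δλ = ΔE / (R cos φ) = -127.0 / (6371000 × 0.375637) = -5.3067e-05 rad = -10.946″.

Δλ = -10.9″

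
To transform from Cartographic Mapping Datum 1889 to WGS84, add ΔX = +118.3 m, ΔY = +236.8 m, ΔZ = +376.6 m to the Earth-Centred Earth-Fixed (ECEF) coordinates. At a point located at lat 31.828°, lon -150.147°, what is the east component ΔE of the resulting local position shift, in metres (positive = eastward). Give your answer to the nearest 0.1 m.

ΔE = -146.5 m

The local east axis at (φ, λ) is (−sin λ, cos λ, 0), so ΔE = −sin(-150.147°)·118.3 + cos(-150.147°)·236.8 = -146.49 m.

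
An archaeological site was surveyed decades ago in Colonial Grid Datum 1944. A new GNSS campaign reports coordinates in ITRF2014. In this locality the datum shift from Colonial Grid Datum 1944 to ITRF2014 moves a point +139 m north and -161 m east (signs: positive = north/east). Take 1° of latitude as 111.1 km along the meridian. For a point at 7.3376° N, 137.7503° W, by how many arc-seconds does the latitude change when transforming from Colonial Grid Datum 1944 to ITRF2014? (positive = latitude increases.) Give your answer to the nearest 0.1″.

Δφ = 4.5″

1° of latitude = 111.1 km, so Δφ = 139.0 / 111100 = 0.0012511° = 4.504″.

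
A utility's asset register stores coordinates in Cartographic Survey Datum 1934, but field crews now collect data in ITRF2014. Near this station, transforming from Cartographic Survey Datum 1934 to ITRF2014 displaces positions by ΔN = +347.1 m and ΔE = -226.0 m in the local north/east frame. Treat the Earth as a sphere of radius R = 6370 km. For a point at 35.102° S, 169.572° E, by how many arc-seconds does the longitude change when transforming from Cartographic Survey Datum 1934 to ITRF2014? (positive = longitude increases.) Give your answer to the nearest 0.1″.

At latitude -35.102°, cos φ = 0.818130.
One radian of longitude at latitude φ spans R cos φ, so Δλ = ΔE / (R cos φ) = -226.0 / (6370000 × 0.818130) = -4.3366e-05 rad = -8.945″.

Δλ = -8.9″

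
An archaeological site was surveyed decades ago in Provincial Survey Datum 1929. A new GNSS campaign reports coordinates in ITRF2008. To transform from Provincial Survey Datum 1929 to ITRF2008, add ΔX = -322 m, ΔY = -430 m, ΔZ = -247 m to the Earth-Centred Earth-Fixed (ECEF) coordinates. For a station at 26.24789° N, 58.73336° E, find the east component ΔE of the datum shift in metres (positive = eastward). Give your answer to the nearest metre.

ΔE = 52 m

The local east axis at (φ, λ) is (−sin λ, cos λ, 0), so ΔE = −sin(58.73336°)·(-322) + cos(58.73336°)·(-430) = 52.05 m.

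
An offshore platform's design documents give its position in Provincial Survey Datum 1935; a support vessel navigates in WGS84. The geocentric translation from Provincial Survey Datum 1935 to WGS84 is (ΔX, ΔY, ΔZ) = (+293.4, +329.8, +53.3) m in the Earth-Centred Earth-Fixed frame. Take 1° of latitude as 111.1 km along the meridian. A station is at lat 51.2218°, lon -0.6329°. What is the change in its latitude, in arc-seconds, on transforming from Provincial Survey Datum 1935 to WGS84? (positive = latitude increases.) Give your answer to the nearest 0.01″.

Δφ = -6.24″

sin φ = 0.779576, cos φ = 0.626307, sin λ = -0.011046, cos λ = 0.999939.
North component: ΔN = −sin φ cos λ·ΔX − sin φ sin λ·ΔY + cos φ·ΔZ = −(0.779576)(0.999939)(293.4) − (0.779576)(-0.011046)(329.8) + (0.626307)(53.3) = -192.49 m.
1° of latitude spans 111100 m, so Δφ = -192.49 / 111100 × 3600 = -6.237″.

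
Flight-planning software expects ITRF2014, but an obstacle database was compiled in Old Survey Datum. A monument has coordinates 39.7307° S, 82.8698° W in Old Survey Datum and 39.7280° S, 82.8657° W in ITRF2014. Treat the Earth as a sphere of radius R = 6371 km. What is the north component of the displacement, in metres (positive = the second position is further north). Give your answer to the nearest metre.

Δφ = -39.7280° − -39.7307° = +0.0027°; Δλ = -82.8657° − -82.8698° = +0.0041°.
1° along a meridian = πR/180 = 111195 m.
ΔN = Δφ × 111195 = 300.2 m; ΔE = Δλ × 111195 × cos(-39.7307°) = +0.0041 × 111195 × 0.769057 = 350.6 m.

ΔN = 300 m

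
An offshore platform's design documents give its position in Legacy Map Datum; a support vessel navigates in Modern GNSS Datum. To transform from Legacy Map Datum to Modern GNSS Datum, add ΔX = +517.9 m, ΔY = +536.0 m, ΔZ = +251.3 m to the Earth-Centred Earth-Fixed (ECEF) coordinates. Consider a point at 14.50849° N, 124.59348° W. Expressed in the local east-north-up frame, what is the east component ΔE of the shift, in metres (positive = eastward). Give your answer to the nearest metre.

ΔE = 122 m

The local east axis at (φ, λ) is (−sin λ, cos λ, 0), so ΔE = −sin(-124.59348°)·517.9 + cos(-124.59348°)·536.0 = 122.02 m.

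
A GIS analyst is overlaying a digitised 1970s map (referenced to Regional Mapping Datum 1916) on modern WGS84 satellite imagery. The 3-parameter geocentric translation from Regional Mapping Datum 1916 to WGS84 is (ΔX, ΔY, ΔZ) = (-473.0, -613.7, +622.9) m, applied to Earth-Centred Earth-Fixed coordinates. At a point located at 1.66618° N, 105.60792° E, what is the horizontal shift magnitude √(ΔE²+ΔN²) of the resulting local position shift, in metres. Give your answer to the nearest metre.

At φ = 1.66618°, λ = 105.60792°: sin φ = 0.029076, cos φ = 0.999577, sin λ = 0.963125, cos λ = -0.269053.
ΔE = −sin λ·ΔX + cos λ·ΔY = −(0.963125)·(-473.0) + (-0.269053)·(-613.7) = 620.68 m.
ΔN = −sin φ cos λ·ΔX − sin φ sin λ·ΔY + cos φ·ΔZ = −(0.029076)(-0.269053)(-473.0) − (0.029076)(0.963125)(-613.7) + (0.999577)(622.9) = 636.12 m.
Horizontal magnitude = √(ΔE² + ΔN²) = √(620.68² + 636.12²) = 888.76 m.

889 m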